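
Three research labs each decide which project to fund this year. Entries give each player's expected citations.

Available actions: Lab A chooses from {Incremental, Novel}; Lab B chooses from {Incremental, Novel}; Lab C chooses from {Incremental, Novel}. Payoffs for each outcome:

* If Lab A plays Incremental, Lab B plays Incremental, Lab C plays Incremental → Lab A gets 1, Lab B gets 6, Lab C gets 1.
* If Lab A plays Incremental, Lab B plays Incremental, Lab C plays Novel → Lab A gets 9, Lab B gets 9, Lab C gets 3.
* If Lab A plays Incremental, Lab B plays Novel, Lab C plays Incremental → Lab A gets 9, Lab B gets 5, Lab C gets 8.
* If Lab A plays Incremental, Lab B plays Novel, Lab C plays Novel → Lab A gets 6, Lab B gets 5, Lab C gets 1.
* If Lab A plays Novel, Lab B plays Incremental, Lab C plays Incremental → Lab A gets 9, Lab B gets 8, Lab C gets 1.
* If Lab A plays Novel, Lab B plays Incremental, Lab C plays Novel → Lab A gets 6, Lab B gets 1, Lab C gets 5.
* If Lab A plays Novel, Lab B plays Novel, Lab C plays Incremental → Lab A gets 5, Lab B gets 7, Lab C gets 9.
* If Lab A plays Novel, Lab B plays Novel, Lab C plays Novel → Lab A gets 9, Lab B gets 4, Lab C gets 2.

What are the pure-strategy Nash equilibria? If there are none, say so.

The unique pure-strategy Nash equilibrium is (Incremental, Incremental, Novel).

Mark each player's best response to every combination of opponents' strategies; a profile where every player is best-responding is a pure Nash equilibrium.
Lab A against (Incremental, Incremental): payoffs 1, 9 → best response Novel.
Lab A against (Incremental, Novel): payoffs 9, 6 → best response Incremental.
Lab A against (Novel, Incremental): payoffs 9, 5 → best response Incremental.
Lab A against (Novel, Novel): payoffs 6, 9 → best response Novel.
Lab B against (Incremental, Incremental): payoffs 6, 5 → best response Incremental.
Lab B against (Incremental, Novel): payoffs 9, 5 → best response Incremental.
Lab B against (Novel, Incremental): payoffs 8, 7 → best response Incremental.
Lab B against (Novel, Novel): payoffs 1, 4 → best response Novel.
Lab C against (Incremental, Incremental): payoffs 1, 3 → best response Novel.
Lab C against (Incremental, Novel): payoffs 8, 1 → best response Incremental.
Lab C against (Novel, Incremental): payoffs 1, 5 → best response Novel.
Lab C against (Novel, Novel): payoffs 9, 2 → best response Incremental.
Mutual best responses: (Incremental, Incremental, Novel).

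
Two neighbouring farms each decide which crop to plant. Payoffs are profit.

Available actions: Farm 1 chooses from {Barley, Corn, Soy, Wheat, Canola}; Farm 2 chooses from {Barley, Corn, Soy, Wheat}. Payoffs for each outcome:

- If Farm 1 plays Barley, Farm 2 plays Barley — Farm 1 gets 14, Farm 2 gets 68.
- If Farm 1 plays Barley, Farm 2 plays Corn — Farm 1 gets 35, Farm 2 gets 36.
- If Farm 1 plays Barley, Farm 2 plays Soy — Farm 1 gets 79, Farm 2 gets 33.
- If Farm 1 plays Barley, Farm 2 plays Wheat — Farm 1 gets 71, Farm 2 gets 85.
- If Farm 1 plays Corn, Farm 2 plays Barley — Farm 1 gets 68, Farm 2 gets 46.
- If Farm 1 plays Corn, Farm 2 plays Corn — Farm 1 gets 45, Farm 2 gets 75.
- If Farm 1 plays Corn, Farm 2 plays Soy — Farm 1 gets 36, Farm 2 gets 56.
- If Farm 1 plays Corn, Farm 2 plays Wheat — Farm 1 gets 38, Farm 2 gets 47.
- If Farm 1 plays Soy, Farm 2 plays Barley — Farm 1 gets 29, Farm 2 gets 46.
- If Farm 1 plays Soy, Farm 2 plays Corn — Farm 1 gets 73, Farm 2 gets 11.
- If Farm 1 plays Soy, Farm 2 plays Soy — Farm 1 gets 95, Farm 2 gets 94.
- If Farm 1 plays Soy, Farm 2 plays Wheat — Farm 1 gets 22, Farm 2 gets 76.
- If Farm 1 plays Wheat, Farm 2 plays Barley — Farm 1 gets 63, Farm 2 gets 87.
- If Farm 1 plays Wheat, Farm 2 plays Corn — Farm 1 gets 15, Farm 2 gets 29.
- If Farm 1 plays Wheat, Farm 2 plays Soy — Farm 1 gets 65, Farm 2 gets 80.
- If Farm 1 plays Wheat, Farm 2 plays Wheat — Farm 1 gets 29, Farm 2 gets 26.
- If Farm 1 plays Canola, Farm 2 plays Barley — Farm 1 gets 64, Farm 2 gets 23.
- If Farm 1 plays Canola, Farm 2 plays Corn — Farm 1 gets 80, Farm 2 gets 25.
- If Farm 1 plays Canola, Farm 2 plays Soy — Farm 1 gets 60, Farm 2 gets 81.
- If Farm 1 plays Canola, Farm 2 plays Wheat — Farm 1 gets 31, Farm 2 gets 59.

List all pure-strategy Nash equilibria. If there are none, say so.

Pure-strategy Nash equilibria: (Barley, Wheat); (Soy, Soy)

(Barley, Barley): Farm 1 can switch to Corn (14 → 68). Not NE.
(Barley, Corn): Farm 1 can switch to Corn (35 → 45). Not NE.
(Barley, Soy): Farm 1 can switch to Soy (79 → 95). Not NE.
(Barley, Wheat): Farm 1 gets 71, best alternative 38; Farm 2 gets 85, best alternative 68. No profitable deviation — NE.
(Corn, Barley): Farm 2 can switch to Corn (46 → 75). Not NE.
(Corn, Corn): Farm 1 can switch to Soy (45 → 73). Not NE.
(Corn, Soy): Farm 1 can switch to Barley (36 → 79). Not NE.
(Soy, Soy): Farm 1 gets 95, best alternative 79; Farm 2 gets 94, best alternative 76. No profitable deviation — NE.
(The remaining 12 profiles each have a profitable deviation by the same check.)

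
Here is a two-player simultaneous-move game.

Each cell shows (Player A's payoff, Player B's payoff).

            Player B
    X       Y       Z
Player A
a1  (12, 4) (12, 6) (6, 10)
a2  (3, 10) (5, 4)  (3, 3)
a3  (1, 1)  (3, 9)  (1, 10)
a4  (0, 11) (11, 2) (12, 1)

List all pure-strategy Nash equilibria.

(a1, X): Player B can switch to Y (4 → 6). Not NE.
(a1, Y): Player B can switch to Z (6 → 10). Not NE.
(a1, Z): Player A can switch to a4 (6 → 12). Not NE.
(a2, X): Player A can switch to a1 (3 → 12). Not NE.
(a2, Y): Player A can switch to a1 (5 → 12). Not NE.
(a2, Z): Player A can switch to a1 (3 → 6). Not NE.
(a3, X): Player A can switch to a1 (1 → 12). Not NE.
(a3, Y): Player A can switch to a1 (3 → 12). Not NE.
(The remaining 4 profiles each have a profitable deviation by the same check.)

none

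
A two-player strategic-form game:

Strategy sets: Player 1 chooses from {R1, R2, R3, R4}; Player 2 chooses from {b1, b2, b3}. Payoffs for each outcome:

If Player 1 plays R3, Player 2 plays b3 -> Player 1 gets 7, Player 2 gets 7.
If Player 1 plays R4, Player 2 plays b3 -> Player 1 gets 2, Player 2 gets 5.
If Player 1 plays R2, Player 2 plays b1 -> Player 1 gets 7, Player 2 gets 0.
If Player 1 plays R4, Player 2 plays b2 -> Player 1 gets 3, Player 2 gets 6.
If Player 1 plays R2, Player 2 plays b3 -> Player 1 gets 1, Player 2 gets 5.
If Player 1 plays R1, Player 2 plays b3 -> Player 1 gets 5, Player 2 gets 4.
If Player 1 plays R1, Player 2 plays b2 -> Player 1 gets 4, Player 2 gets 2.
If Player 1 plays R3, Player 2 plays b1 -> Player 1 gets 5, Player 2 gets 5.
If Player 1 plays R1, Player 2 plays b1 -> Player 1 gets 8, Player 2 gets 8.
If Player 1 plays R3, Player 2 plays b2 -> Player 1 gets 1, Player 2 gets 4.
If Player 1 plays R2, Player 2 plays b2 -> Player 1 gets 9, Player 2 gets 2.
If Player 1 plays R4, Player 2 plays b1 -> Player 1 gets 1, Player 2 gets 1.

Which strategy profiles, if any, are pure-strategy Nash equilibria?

Player 1 against b1: payoffs 8, 7, 5, 1 → best response R1.
Player 1 against b2: payoffs 4, 9, 1, 3 → best response R2.
Player 1 against b3: payoffs 5, 1, 7, 2 → best response R3.
Player 2 against R1: payoffs 8, 2, 4 → best response b1.
Player 2 against R2: payoffs 0, 2, 5 → best response b3.
Player 2 against R3: payoffs 5, 4, 7 → best response b3.
Player 2 against R4: payoffs 1, 6, 5 → best response b2.
Mutual best responses: (R1, b1); (R3, b3).

(R1, b1) and (R3, b3)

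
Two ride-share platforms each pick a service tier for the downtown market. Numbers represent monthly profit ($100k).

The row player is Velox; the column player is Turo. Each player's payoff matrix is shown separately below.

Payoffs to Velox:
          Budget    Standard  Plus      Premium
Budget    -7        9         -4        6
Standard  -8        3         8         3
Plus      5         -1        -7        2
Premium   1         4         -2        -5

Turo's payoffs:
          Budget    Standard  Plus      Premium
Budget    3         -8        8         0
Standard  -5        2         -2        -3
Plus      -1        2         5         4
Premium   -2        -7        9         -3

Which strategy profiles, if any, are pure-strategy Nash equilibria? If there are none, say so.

For each player, find the best response to each opponent profile; mutual best responses are the pure NE.
Velox against Budget: payoffs -7, -8, 5, 1 → best response Plus.
Velox against Standard: payoffs 9, 3, -1, 4 → best response Budget.
Velox against Plus: payoffs -4, 8, -7, -2 → best response Standard.
Velox against Premium: payoffs 6, 3, 2, -5 → best response Budget.
Turo against Budget: payoffs 3, -8, 8, 0 → best response Plus.
Turo against Standard: payoffs -5, 2, -2, -3 → best response Standard.
Turo against Plus: payoffs -1, 2, 5, 4 → best response Plus.
Turo against Premium: payoffs -2, -7, 9, -3 → best response Plus.
No profile is a mutual best response for all players.

No pure-strategy Nash equilibrium.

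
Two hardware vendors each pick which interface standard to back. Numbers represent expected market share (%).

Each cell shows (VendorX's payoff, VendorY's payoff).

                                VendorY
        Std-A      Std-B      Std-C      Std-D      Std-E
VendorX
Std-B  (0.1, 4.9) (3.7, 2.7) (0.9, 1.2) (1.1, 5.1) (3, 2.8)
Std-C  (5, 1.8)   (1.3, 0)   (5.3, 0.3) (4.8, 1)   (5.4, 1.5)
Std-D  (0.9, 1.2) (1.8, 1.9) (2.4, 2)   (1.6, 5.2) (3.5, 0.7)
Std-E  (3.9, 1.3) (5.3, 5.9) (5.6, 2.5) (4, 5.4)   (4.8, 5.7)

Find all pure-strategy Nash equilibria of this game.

(Std-B, Std-A): VendorX can switch to Std-C (0.1 → 5). Not NE.
(Std-B, Std-B): VendorX can switch to Std-E (3.7 → 5.3). Not NE.
(Std-B, Std-C): VendorX can switch to Std-C (0.9 → 5.3). Not NE.
(Std-B, Std-D): VendorX can switch to Std-C (1.1 → 4.8). Not NE.
(Std-B, Std-E): VendorX can switch to Std-C (3 → 5.4). Not NE.
(Std-C, Std-A): VendorX gets 5, best alternative 3.9; VendorY gets 1.8, best alternative 1.5. No profitable deviation — NE.
(Std-C, Std-B): VendorX can switch to Std-B (1.3 → 3.7). Not NE.
(Std-E, Std-B): VendorX gets 5.3, best alternative 3.7; VendorY gets 5.9, best alternative 5.7. No profitable deviation — NE.
(The remaining 12 profiles each have a profitable deviation by the same check.)

(Std-C, Std-A) and (Std-E, Std-B)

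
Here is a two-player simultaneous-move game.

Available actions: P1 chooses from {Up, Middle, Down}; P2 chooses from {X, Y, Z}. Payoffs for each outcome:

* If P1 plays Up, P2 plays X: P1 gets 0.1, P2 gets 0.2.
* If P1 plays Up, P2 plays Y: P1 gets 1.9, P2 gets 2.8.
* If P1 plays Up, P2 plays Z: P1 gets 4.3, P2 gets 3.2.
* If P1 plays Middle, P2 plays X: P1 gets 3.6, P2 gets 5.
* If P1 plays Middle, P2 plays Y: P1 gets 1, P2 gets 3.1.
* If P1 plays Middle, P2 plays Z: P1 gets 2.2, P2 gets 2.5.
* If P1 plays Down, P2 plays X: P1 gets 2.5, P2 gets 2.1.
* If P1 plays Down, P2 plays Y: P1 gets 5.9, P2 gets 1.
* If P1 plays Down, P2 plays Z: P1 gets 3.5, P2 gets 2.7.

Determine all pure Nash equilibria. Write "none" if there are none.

(Up, Z), (Middle, X)

P1 against X: payoffs 0.1, 3.6, 2.5 → best response Middle.
P1 against Y: payoffs 1.9, 1, 5.9 → best response Down.
P1 against Z: payoffs 4.3, 2.2, 3.5 → best response Up.
P2 against Up: payoffs 0.2, 2.8, 3.2 → best response Z.
P2 against Middle: payoffs 5, 3.1, 2.5 → best response X.
P2 against Down: payoffs 2.1, 1, 2.7 → best response Z.
Mutual best responses: (Up, Z); (Middle, X).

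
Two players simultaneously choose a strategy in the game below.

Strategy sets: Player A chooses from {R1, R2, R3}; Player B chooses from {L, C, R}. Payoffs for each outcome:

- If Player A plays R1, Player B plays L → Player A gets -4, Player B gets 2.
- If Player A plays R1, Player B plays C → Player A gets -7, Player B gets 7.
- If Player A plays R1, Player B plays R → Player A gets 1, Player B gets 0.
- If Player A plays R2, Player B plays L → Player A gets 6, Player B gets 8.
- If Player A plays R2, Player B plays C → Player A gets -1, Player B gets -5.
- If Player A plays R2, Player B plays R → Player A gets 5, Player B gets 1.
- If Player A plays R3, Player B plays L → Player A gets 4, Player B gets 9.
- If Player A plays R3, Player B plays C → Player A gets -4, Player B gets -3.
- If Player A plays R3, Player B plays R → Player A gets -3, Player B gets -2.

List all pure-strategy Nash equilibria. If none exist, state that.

The unique pure-strategy Nash equilibrium is (R2, L).

Player A against L: payoffs -4, 6, 4 → best response R2.
Player A against C: payoffs -7, -1, -4 → best response R2.
Player A against R: payoffs 1, 5, -3 → best response R2.
Player B against R1: payoffs 2, 7, 0 → best response C.
Player B against R2: payoffs 8, -5, 1 → best response L.
Player B against R3: payoffs 9, -3, -2 → best response L.
Mutual best responses: (R2, L).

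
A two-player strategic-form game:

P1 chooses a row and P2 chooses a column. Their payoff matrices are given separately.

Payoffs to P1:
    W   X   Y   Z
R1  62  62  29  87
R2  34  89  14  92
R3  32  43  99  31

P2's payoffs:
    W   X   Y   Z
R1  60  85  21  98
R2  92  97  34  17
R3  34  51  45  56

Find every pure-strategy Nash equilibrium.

For each player, find the best response to each opponent profile; mutual best responses are the pure NE.
P1 against W: payoffs 62, 34, 32 → best response R1.
P1 against X: payoffs 62, 89, 43 → best response R2.
P1 against Y: payoffs 29, 14, 99 → best response R3.
P1 against Z: payoffs 87, 92, 31 → best response R2.
P2 against R1: payoffs 60, 85, 21, 98 → best response Z.
P2 against R2: payoffs 92, 97, 34, 17 → best response X.
P2 against R3: payoffs 34, 51, 45, 56 → best response Z.
Mutual best responses: (R2, X).

(R2, X)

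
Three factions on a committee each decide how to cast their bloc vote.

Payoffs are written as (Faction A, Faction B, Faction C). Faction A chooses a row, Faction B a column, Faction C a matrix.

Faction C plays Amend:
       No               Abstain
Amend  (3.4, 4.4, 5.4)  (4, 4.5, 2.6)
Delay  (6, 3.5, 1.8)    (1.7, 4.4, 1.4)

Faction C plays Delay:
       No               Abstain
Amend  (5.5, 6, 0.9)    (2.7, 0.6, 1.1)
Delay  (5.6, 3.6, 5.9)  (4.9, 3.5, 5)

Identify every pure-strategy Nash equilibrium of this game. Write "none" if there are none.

Pure-strategy Nash equilibria: (Amend, Abstain, Amend), (Delay, No, Delay)

Check each profile: it is a Nash equilibrium iff no player can strictly gain by switching unilaterally.
(Amend, No, Amend): Faction A can switch to Delay (3.4 → 6). Not NE.
(Amend, No, Delay): Faction A can switch to Delay (5.5 → 5.6). Not NE.
(Amend, Abstain, Amend): Faction A gets 4, best alternative 1.7; Faction B gets 4.5, best alternative 4.4; Faction C gets 2.6, best alternative 1.1. No profitable deviation — NE.
(Amend, Abstain, Delay): Faction A can switch to Delay (2.7 → 4.9). Not NE.
(Delay, No, Amend): Faction B can switch to Abstain (3.5 → 4.4). Not NE.
(Delay, No, Delay): Faction A gets 5.6, best alternative 5.5; Faction B gets 3.6, best alternative 3.5; Faction C gets 5.9, best alternative 1.8. No profitable deviation — NE.
(Delay, Abstain, Amend): Faction A can switch to Amend (1.7 → 4). Not NE.
(Delay, Abstain, Delay): Faction B can switch to No (3.5 → 3.6). Not NE.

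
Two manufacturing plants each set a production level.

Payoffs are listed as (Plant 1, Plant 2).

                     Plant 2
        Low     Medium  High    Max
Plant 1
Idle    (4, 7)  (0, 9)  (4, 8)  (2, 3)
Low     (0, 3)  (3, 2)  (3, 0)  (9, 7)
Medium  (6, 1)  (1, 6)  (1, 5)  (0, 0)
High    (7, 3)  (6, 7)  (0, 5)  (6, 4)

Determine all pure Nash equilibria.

(Low, Max), (High, Medium)

Plant 1 against Low: payoffs 4, 0, 6, 7 → best response High.
Plant 1 against Medium: payoffs 0, 3, 1, 6 → best response High.
Plant 1 against High: payoffs 4, 3, 1, 0 → best response Idle.
Plant 1 against Max: payoffs 2, 9, 0, 6 → best response Low.
Plant 2 against Idle: payoffs 7, 9, 8, 3 → best response Medium.
Plant 2 against Low: payoffs 3, 2, 0, 7 → best response Max.
Plant 2 against Medium: payoffs 1, 6, 5, 0 → best response Medium.
Plant 2 against High: payoffs 3, 7, 5, 4 → best response Medium.
Mutual best responses: (Low, Max); (High, Medium).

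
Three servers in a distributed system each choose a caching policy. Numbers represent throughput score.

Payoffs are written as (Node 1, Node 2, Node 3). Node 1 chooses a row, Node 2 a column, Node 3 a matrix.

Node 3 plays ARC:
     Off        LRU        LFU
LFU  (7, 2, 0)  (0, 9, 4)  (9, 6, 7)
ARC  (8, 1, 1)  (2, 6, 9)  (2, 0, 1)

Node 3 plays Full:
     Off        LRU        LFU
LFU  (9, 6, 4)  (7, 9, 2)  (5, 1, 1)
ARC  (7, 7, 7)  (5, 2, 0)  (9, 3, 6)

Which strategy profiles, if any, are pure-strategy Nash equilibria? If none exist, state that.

(ARC, LRU, ARC)

Node 1 against (Off, ARC): payoffs 7, 8 → best response ARC.
Node 1 against (Off, Full): payoffs 9, 7 → best response LFU.
Node 1 against (LRU, ARC): payoffs 0, 2 → best response ARC.
Node 1 against (LRU, Full): payoffs 7, 5 → best response LFU.
Node 1 against (LFU, ARC): payoffs 9, 2 → best response LFU.
Node 1 against (LFU, Full): payoffs 5, 9 → best response ARC.
Node 2 against (LFU, ARC): payoffs 2, 9, 6 → best response LRU.
Node 2 against (LFU, Full): payoffs 6, 9, 1 → best response LRU.
Node 2 against (ARC, ARC): payoffs 1, 6, 0 → best response LRU.
Node 2 against (ARC, Full): payoffs 7, 2, 3 → best response Off.
Node 3 against (LFU, Off): payoffs 0, 4 → best response Full.
Node 3 against (LFU, LRU): payoffs 4, 2 → best response ARC.
Node 3 against (LFU, LFU): payoffs 7, 1 → best response ARC.
Node 3 against (ARC, Off): payoffs 1, 7 → best response Full.
Node 3 against (ARC, LRU): payoffs 9, 0 → best response ARC.
Node 3 against (ARC, LFU): payoffs 1, 6 → best response Full.
Mutual best responses: (ARC, LRU, ARC).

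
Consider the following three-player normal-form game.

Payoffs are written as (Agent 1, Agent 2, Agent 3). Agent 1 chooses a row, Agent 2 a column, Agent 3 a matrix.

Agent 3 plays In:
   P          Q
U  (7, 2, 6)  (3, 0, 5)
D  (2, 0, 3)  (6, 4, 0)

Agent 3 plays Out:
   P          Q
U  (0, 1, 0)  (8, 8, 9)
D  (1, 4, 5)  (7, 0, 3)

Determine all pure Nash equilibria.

Agent 1 against (P, In): payoffs 7, 2 → best response U.
Agent 1 against (P, Out): payoffs 0, 1 → best response D.
Agent 1 against (Q, In): payoffs 3, 6 → best response D.
Agent 1 against (Q, Out): payoffs 8, 7 → best response U.
Agent 2 against (U, In): payoffs 2, 0 → best response P.
Agent 2 against (U, Out): payoffs 1, 8 → best response Q.
Agent 2 against (D, In): payoffs 0, 4 → best response Q.
Agent 2 against (D, Out): payoffs 4, 0 → best response P.
Agent 3 against (U, P): payoffs 6, 0 → best response In.
Agent 3 against (U, Q): payoffs 5, 9 → best response Out.
Agent 3 against (D, P): payoffs 3, 5 → best response Out.
Agent 3 against (D, Q): payoffs 0, 3 → best response Out.
Mutual best responses: (U, P, In); (U, Q, Out); (D, P, Out).

Pure-strategy Nash equilibria: (U, P, In), (U, Q, Out), (D, P, Out)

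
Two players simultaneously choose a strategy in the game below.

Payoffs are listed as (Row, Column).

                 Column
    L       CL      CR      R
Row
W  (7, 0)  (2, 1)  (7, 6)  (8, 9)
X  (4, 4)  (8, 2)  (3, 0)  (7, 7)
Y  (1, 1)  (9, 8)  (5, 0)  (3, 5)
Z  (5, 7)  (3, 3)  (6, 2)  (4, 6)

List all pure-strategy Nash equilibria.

Pure-strategy Nash equilibria: (W, R); (Y, CL)

(W, L): Column can switch to CL (0 → 1). Not NE.
(W, CL): Row can switch to X (2 → 8). Not NE.
(W, CR): Column can switch to R (6 → 9). Not NE.
(W, R): Row gets 8, best alternative 7; Column gets 9, best alternative 6. No profitable deviation — NE.
(X, L): Row can switch to W (4 → 7). Not NE.
(X, CL): Row can switch to Y (8 → 9). Not NE.
(X, CR): Row can switch to W (3 → 7). Not NE.
(X, R): Row can switch to W (7 → 8). Not NE.
(Y, L): Row can switch to W (1 → 7). Not NE.
(Y, CL): Row gets 9, best alternative 8; Column gets 8, best alternative 5. No profitable deviation — NE.
(The remaining 6 profiles each have a profitable deviation by the same check.)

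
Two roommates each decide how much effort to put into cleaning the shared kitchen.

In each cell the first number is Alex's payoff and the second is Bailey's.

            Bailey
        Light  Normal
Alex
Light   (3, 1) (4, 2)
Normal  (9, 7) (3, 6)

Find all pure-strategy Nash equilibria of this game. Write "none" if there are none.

For each player, find the best response to each opponent profile; mutual best responses are the pure NE.
Alex against Light: payoffs 3, 9 → best response Normal.
Alex against Normal: payoffs 4, 3 → best response Light.
Bailey against Light: payoffs 1, 2 → best response Normal.
Bailey against Normal: payoffs 7, 6 → best response Light.
Mutual best responses: (Light, Normal); (Normal, Light).

(Light, Normal), (Normal, Light)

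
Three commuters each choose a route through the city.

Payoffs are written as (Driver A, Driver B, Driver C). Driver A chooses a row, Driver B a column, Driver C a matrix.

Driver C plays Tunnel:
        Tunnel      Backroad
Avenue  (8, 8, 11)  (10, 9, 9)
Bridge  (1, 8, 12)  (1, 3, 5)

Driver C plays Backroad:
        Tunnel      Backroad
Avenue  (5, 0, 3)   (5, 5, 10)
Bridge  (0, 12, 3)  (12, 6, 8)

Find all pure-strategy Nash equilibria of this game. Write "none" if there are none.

This game has no pure Nash equilibrium.

Check each profile: it is a Nash equilibrium iff no player can strictly gain by switching unilaterally.
(Avenue, Tunnel, Tunnel): Driver B can switch to Backroad (8 → 9). Not NE.
(Avenue, Tunnel, Backroad): Driver B can switch to Backroad (0 → 5). Not NE.
(Avenue, Backroad, Tunnel): Driver C can switch to Backroad (9 → 10). Not NE.
(Avenue, Backroad, Backroad): Driver A can switch to Bridge (5 → 12). Not NE.
(Bridge, Tunnel, Tunnel): Driver A can switch to Avenue (1 → 8). Not NE.
(Bridge, Tunnel, Backroad): Driver A can switch to Avenue (0 → 5). Not NE.
(The remaining 2 profiles each have a profitable deviation by the same check.)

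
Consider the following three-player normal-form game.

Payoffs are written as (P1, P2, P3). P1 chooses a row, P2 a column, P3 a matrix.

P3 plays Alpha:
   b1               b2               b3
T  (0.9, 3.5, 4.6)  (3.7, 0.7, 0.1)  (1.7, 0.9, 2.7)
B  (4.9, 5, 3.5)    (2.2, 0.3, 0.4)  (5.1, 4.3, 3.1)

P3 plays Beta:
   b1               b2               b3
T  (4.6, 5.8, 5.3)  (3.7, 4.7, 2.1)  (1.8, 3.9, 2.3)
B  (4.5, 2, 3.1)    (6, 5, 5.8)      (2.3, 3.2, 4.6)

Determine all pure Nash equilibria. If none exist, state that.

For each strategy profile, look for a profitable unilateral deviation.
(T, b1, Alpha): P1 can switch to B (0.9 → 4.9). Not NE.
(T, b1, Beta): P1 gets 4.6, best alternative 4.5; P2 gets 5.8, best alternative 4.7; P3 gets 5.3, best alternative 4.6. No profitable deviation — NE.
(T, b2, Alpha): P2 can switch to b1 (0.7 → 3.5). Not NE.
(T, b2, Beta): P1 can switch to B (3.7 → 6). Not NE.
(T, b3, Alpha): P1 can switch to B (1.7 → 5.1). Not NE.
(T, b3, Beta): P1 can switch to B (1.8 → 2.3). Not NE.
(B, b1, Alpha): P1 gets 4.9, best alternative 0.9; P2 gets 5, best alternative 4.3; P3 gets 3.5, best alternative 3.1. No profitable deviation — NE.
(B, b1, Beta): P1 can switch to T (4.5 → 4.6). Not NE.
(B, b2, Alpha): P1 can switch to T (2.2 → 3.7). Not NE.
(B, b2, Beta): P1 gets 6, best alternative 3.7; P2 gets 5, best alternative 3.2; P3 gets 5.8, best alternative 0.4. No profitable deviation — NE.
(B, b3, Alpha): P2 can switch to b1 (4.3 → 5). Not NE.
(The remaining 1 profile has a profitable deviation by the same check.)

The pure Nash equilibria are (T, b1, Beta) and (B, b1, Alpha) and (B, b2, Beta).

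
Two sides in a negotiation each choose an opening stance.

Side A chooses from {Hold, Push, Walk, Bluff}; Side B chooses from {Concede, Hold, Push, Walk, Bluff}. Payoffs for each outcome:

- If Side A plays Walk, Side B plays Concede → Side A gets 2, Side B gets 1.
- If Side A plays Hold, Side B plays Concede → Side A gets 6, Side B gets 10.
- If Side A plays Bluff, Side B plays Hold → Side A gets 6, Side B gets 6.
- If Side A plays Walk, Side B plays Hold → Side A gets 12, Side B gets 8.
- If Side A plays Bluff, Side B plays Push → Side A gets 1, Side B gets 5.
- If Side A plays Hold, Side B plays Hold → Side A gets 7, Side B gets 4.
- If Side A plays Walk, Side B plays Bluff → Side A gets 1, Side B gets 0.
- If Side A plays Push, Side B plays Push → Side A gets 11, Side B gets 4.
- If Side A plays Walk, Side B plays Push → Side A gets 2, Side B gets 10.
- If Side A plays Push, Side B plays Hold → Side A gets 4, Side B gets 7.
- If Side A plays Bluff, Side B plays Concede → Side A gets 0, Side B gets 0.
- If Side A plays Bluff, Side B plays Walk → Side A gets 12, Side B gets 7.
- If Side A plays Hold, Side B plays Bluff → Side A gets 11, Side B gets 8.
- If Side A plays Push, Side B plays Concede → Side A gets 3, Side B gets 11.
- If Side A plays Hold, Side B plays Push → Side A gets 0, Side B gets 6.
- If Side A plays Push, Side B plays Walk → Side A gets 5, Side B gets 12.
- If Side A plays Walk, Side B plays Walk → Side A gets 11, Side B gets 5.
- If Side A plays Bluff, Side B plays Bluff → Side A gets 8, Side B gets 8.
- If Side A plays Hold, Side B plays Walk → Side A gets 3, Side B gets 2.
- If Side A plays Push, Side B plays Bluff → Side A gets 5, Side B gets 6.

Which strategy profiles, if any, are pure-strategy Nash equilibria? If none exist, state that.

Pure NE: (Hold, Concede)

Mark each player's best response to every combination of opponents' strategies; a profile where every player is best-responding is a pure Nash equilibrium.
Side A against Concede: payoffs 6, 3, 2, 0 → best response Hold.
Side A against Hold: payoffs 7, 4, 12, 6 → best response Walk.
Side A against Push: payoffs 0, 11, 2, 1 → best response Push.
Side A against Walk: payoffs 3, 5, 11, 12 → best response Bluff.
Side A against Bluff: payoffs 11, 5, 1, 8 → best response Hold.
Side B against Hold: payoffs 10, 4, 6, 2, 8 → best response Concede.
Side B against Push: payoffs 11, 7, 4, 12, 6 → best response Walk.
Side B against Walk: payoffs 1, 8, 10, 5, 0 → best response Push.
Side B against Bluff: payoffs 0, 6, 5, 7, 8 → best response Bluff.
Mutual best responses: (Hold, Concede).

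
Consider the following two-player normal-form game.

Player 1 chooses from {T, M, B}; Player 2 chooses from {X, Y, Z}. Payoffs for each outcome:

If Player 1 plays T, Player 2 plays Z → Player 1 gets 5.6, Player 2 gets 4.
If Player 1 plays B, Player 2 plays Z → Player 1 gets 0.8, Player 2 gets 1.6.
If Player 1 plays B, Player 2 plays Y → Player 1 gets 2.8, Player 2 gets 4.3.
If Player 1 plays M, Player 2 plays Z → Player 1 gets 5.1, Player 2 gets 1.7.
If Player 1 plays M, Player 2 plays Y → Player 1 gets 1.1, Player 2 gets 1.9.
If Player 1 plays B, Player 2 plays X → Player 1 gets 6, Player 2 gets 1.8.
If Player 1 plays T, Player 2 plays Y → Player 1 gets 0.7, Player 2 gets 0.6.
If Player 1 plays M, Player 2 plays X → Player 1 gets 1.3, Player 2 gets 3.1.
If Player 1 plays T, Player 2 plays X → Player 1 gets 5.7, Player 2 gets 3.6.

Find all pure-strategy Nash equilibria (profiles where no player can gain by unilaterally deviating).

Pure-strategy Nash equilibria: (T, Z); (B, Y)

(T, X): Player 1 can switch to B (5.7 → 6). Not NE.
(T, Y): Player 1 can switch to M (0.7 → 1.1). Not NE.
(T, Z): Player 1 gets 5.6, best alternative 5.1; Player 2 gets 4, best alternative 3.6. No profitable deviation — NE.
(M, X): Player 1 can switch to T (1.3 → 5.7). Not NE.
(M, Y): Player 1 can switch to B (1.1 → 2.8). Not NE.
(M, Z): Player 1 can switch to T (5.1 → 5.6). Not NE.
(B, X): Player 2 can switch to Y (1.8 → 4.3). Not NE.
(B, Y): Player 1 gets 2.8, best alternative 1.1; Player 2 gets 4.3, best alternative 1.8. No profitable deviation — NE.
(The remaining 1 profile has a profitable deviation by the same check.)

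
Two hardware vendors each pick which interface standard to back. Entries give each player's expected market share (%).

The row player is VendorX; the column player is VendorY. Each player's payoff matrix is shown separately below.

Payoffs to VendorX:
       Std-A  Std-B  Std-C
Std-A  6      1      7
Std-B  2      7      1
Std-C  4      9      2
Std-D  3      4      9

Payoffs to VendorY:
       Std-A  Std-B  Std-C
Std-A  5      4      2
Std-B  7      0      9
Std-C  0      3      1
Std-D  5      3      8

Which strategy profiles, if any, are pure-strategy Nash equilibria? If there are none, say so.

VendorX against Std-A: payoffs 6, 2, 4, 3 → best response Std-A.
VendorX against Std-B: payoffs 1, 7, 9, 4 → best response Std-C.
VendorX against Std-C: payoffs 7, 1, 2, 9 → best response Std-D.
VendorY against Std-A: payoffs 5, 4, 2 → best response Std-A.
VendorY against Std-B: payoffs 7, 0, 9 → best response Std-C.
VendorY against Std-C: payoffs 0, 3, 1 → best response Std-B.
VendorY against Std-D: payoffs 5, 3, 8 → best response Std-C.
Mutual best responses: (Std-A, Std-A); (Std-C, Std-B); (Std-D, Std-C).

The pure Nash equilibria are (Std-A, Std-A) and (Std-C, Std-B) and (Std-D, Std-C).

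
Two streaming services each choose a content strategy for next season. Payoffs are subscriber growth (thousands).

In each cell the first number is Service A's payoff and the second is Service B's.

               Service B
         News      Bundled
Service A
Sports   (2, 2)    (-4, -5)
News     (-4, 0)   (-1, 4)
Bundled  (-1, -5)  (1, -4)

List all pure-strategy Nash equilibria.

The pure Nash equilibria are (Sports, News), (Bundled, Bundled).

(Sports, News): Service A gets 2, best alternative -1; Service B gets 2, best alternative -5. No profitable deviation — NE.
(Sports, Bundled): Service A can switch to News (-4 → -1). Not NE.
(News, News): Service A can switch to Sports (-4 → 2). Not NE.
(News, Bundled): Service A can switch to Bundled (-1 → 1). Not NE.
(Bundled, News): Service A can switch to Sports (-1 → 2). Not NE.
(Bundled, Bundled): Service A gets 1, best alternative -1; Service B gets -4, best alternative -5. No profitable deviation — NE.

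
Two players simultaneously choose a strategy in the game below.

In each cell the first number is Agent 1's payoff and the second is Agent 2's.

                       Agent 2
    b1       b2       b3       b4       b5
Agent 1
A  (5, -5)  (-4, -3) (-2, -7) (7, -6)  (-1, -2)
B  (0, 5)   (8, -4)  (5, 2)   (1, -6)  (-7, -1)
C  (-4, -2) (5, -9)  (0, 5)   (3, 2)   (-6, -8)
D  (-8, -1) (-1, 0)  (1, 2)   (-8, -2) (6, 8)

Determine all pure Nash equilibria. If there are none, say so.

(D, b5)

Agent 1 against b1: payoffs 5, 0, -4, -8 → best response A.
Agent 1 against b2: payoffs -4, 8, 5, -1 → best response B.
Agent 1 against b3: payoffs -2, 5, 0, 1 → best response B.
Agent 1 against b4: payoffs 7, 1, 3, -8 → best response A.
Agent 1 against b5: payoffs -1, -7, -6, 6 → best response D.
Agent 2 against A: payoffs -5, -3, -7, -6, -2 → best response b5.
Agent 2 against B: payoffs 5, -4, 2, -6, -1 → best response b1.
Agent 2 against C: payoffs -2, -9, 5, 2, -8 → best response b3.
Agent 2 against D: payoffs -1, 0, 2, -2, 8 → best response b5.
Mutual best responses: (D, b5).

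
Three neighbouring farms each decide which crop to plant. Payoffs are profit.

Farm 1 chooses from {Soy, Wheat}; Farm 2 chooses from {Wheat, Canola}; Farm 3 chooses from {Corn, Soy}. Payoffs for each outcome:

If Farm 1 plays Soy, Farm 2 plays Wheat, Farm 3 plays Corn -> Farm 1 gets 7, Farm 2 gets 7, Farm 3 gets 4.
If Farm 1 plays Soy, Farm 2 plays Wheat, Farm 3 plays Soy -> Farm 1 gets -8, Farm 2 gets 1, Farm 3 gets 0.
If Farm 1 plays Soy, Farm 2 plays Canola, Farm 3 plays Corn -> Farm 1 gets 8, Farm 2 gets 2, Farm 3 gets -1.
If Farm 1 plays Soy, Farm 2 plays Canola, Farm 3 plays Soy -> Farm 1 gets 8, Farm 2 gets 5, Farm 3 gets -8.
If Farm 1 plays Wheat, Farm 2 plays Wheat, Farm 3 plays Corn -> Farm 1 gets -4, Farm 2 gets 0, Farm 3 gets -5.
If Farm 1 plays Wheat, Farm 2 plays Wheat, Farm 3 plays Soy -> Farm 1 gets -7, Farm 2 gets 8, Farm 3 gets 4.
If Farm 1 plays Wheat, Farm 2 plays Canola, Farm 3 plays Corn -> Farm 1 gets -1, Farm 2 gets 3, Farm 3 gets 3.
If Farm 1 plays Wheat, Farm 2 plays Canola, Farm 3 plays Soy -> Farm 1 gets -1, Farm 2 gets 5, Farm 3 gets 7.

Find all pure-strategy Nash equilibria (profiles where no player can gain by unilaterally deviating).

The pure Nash equilibria are (Soy, Wheat, Corn) and (Wheat, Wheat, Soy).

(Soy, Wheat, Corn): Farm 1 gets 7, best alternative -4; Farm 2 gets 7, best alternative 2; Farm 3 gets 4, best alternative 0. No profitable deviation — NE.
(Soy, Wheat, Soy): Farm 1 can switch to Wheat (-8 → -7). Not NE.
(Soy, Canola, Corn): Farm 2 can switch to Wheat (2 → 7). Not NE.
(Soy, Canola, Soy): Farm 3 can switch to Corn (-8 → -1). Not NE.
(Wheat, Wheat, Corn): Farm 1 can switch to Soy (-4 → 7). Not NE.
(Wheat, Wheat, Soy): Farm 1 gets -7, best alternative -8; Farm 2 gets 8, best alternative 5; Farm 3 gets 4, best alternative -5. No profitable deviation — NE.
(Wheat, Canola, Corn): Farm 1 can switch to Soy (-1 → 8). Not NE.
(Wheat, Canola, Soy): Farm 1 can switch to Soy (-1 → 8). Not NE.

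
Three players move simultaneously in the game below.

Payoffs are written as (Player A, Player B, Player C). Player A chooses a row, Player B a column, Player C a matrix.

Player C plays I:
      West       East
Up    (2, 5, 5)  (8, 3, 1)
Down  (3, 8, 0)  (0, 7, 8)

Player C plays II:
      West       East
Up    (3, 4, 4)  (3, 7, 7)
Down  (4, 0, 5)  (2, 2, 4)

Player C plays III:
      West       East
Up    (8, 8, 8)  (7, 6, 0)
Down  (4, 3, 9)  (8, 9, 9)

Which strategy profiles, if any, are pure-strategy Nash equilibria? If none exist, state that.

Pure-strategy Nash equilibria: (Up, West, III); (Up, East, II); (Down, East, III)

For each player, find the best response to each opponent profile; mutual best responses are the pure NE.
Player A against (West, I): payoffs 2, 3 → best response Down.
Player A against (West, II): payoffs 3, 4 → best response Down.
Player A against (West, III): payoffs 8, 4 → best response Up.
Player A against (East, I): payoffs 8, 0 → best response Up.
Player A against (East, II): payoffs 3, 2 → best response Up.
Player A against (East, III): payoffs 7, 8 → best response Down.
Player B against (Up, I): payoffs 5, 3 → best response West.
Player B against (Up, II): payoffs 4, 7 → best response East.
Player B against (Up, III): payoffs 8, 6 → best response West.
Player B against (Down, I): payoffs 8, 7 → best response West.
Player B against (Down, II): payoffs 0, 2 → best response East.
Player B against (Down, III): payoffs 3, 9 → best response East.
Player C against (Up, West): payoffs 5, 4, 8 → best response III.
Player C against (Up, East): payoffs 1, 7, 0 → best response II.
Player C against (Down, West): payoffs 0, 5, 9 → best response III.
Player C against (Down, East): payoffs 8, 4, 9 → best response III.
Mutual best responses: (Up, West, III); (Up, East, II); (Down, East, III).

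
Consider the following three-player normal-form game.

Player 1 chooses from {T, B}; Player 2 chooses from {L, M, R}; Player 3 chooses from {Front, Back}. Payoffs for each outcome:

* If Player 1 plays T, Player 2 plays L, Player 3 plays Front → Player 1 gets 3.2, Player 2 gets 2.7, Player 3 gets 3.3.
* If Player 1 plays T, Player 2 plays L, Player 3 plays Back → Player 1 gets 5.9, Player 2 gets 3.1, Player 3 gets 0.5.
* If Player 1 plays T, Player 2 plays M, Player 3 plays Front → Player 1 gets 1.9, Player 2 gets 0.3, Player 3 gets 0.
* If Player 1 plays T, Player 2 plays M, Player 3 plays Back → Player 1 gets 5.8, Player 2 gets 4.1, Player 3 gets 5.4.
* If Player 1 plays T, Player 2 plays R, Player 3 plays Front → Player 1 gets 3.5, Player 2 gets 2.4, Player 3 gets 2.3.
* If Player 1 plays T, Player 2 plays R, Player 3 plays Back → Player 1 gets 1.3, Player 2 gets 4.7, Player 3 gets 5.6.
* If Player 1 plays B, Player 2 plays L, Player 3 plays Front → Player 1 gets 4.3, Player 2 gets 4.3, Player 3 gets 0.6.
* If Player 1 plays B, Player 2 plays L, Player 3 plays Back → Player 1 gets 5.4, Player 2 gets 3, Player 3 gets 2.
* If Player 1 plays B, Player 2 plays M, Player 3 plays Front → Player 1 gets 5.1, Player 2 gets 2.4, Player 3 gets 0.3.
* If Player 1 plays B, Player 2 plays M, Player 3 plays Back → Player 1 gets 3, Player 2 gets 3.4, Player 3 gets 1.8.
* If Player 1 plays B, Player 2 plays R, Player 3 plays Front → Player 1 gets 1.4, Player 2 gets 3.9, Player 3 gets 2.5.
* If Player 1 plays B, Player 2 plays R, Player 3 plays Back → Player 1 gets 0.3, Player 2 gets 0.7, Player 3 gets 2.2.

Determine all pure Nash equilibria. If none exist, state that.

(T, R, Back)

Player 1 against (L, Front): payoffs 3.2, 4.3 → best response B.
Player 1 against (L, Back): payoffs 5.9, 5.4 → best response T.
Player 1 against (M, Front): payoffs 1.9, 5.1 → best response B.
Player 1 against (M, Back): payoffs 5.8, 3 → best response T.
Player 1 against (R, Front): payoffs 3.5, 1.4 → best response T.
Player 1 against (R, Back): payoffs 1.3, 0.3 → best response T.
Player 2 against (T, Front): payoffs 2.7, 0.3, 2.4 → best response L.
Player 2 against (T, Back): payoffs 3.1, 4.1, 4.7 → best response R.
Player 2 against (B, Front): payoffs 4.3, 2.4, 3.9 → best response L.
Player 2 against (B, Back): payoffs 3, 3.4, 0.7 → best response M.
Player 3 against (T, L): payoffs 3.3, 0.5 → best response Front.
Player 3 against (T, M): payoffs 0, 5.4 → best response Back.
Player 3 against (T, R): payoffs 2.3, 5.6 → best response Back.
Player 3 against (B, L): payoffs 0.6, 2 → best response Back.
Player 3 against (B, M): payoffs 0.3, 1.8 → best response Back.
Player 3 against (B, R): payoffs 2.5, 2.2 → best response Front.
Mutual best responses: (T, R, Back).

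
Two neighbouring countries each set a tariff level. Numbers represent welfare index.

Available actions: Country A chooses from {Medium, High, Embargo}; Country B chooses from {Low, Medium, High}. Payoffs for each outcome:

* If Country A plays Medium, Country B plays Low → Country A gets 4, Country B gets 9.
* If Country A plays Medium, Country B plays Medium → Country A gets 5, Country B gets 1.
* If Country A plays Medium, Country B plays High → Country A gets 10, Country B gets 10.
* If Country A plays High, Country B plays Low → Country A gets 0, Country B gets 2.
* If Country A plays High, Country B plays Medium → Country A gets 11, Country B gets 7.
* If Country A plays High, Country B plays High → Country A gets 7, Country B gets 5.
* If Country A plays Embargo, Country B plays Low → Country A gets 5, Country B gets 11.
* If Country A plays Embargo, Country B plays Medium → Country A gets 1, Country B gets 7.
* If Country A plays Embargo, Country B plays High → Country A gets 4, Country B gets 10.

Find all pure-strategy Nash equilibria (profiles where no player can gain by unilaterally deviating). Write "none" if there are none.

The pure Nash equilibria are (Medium, High) and (High, Medium) and (Embargo, Low).

Country A against Low: payoffs 4, 0, 5 → best response Embargo.
Country A against Medium: payoffs 5, 11, 1 → best response High.
Country A against High: payoffs 10, 7, 4 → best response Medium.
Country B against Medium: payoffs 9, 1, 10 → best response High.
Country B against High: payoffs 2, 7, 5 → best response Medium.
Country B against Embargo: payoffs 11, 7, 10 → best response Low.
Mutual best responses: (Medium, High); (High, Medium); (Embargo, Low).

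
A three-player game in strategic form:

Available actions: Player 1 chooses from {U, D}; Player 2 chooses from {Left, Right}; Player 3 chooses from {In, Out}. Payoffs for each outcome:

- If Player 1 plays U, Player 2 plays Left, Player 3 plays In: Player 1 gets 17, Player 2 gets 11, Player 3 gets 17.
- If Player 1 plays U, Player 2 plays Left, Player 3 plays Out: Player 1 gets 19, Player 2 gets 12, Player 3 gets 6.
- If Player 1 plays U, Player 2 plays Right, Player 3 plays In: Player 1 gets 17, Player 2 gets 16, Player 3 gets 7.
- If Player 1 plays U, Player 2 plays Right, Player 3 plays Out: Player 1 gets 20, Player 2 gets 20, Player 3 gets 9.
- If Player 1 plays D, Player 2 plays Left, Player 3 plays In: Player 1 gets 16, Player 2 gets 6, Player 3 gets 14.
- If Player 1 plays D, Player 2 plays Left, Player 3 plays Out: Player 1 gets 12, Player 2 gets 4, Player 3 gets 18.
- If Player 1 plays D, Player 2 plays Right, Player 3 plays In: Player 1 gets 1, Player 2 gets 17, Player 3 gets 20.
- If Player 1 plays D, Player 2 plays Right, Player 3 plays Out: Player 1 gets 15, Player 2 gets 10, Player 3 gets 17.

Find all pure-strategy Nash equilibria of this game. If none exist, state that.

For each player, find the best response to each opponent profile; mutual best responses are the pure NE.
Player 1 against (Left, In): payoffs 17, 16 → best response U.
Player 1 against (Left, Out): payoffs 19, 12 → best response U.
Player 1 against (Right, In): payoffs 17, 1 → best response U.
Player 1 against (Right, Out): payoffs 20, 15 → best response U.
Player 2 against (U, In): payoffs 11, 16 → best response Right.
Player 2 against (U, Out): payoffs 12, 20 → best response Right.
Player 2 against (D, In): payoffs 6, 17 → best response Right.
Player 2 against (D, Out): payoffs 4, 10 → best response Right.
Player 3 against (U, Left): payoffs 17, 6 → best response In.
Player 3 against (U, Right): payoffs 7, 9 → best response Out.
Player 3 against (D, Left): payoffs 14, 18 → best response Out.
Player 3 against (D, Right): payoffs 20, 17 → best response In.
Mutual best responses: (U, Right, Out).

The unique pure-strategy Nash equilibrium is (U, Right, Out).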